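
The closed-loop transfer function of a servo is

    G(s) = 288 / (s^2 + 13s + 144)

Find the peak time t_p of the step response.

t_p ≈ 0.3114 s

Comparing s^2 + 13s + 144 to s^2 + 2ζωₙs + ωₙ²: ωₙ = 12 rad/s and ζ = 13/(2·12) ≈ 0.5417.
ζωₙ = 13/2 = 6.5, so ω_d = ωₙ√(1−ζ²) = √(ωₙ² − (ζωₙ)²) = √(144 − 6.5²) = √101.75 ≈ 10.09 rad/s.
t_p = π/ω_d = π/10.09 ≈ 0.3114 s.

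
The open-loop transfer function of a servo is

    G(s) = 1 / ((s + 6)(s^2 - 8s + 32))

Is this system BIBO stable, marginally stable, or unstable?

The poles can be read from the denominator factors: s = -6, 4 + 4j, 4 - 4j.
Since the pole(s) at s = 4 + 4j, 4 - 4j lie in the right half-plane, the system is unstable.

unstable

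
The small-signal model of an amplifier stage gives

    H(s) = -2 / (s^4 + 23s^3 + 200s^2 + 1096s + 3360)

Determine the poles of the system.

The poles are the roots of the denominator s^4 + 23s^3 + 200s^2 + 1096s + 3360 = 0.
Trying s = -12: the polynomial evaluates to 0, so (s + 12) is a factor.
Dividing out leaves s^3 + 11s^2 + 68s + 280 = 0.
This factors further as (s^2 + 4s + 40)(s + 7) = 0.

s = -2 ± 6j, -12, -7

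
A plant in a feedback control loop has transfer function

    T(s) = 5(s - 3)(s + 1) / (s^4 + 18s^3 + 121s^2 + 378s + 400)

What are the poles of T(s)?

s = -4 ± 3j, -2, -8

The poles are the roots of the denominator s^4 + 18s^3 + 121s^2 + 378s + 400 = 0.
Trying s = -2: the polynomial evaluates to 0, so (s + 2) is a factor.
Dividing out leaves s^3 + 16s^2 + 89s + 200 = 0.
This factors further as (s^2 + 8s + 25)(s + 8) = 0.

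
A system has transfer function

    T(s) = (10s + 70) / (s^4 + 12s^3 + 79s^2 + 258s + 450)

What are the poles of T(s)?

The poles are the roots of the denominator s^4 + 12s^3 + 79s^2 + 258s + 450 = 0.
No real roots exist; factor into two real quadratics: (s^2 + 6s + 18)(s^2 + 6s + 25) = 0.
Each quadratic gives a conjugate pair via the quadratic formula.

s = -3 + 3j, -3 - 3j, -3 + 4j, -3 - 4j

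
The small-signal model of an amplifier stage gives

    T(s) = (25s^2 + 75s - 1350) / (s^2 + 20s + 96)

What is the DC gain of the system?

Set s = 0: T(0) = (-1350) / (96) = -225/16.

T(0) = -225/16 ≈ -14.06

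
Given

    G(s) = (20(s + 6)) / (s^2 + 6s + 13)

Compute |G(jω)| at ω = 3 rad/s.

Substitute s = j3: numerator = 120 + j60, denominator = 4 + j18.
|G(j3)| = |120 + j60| / |4 + j18| = 134.16 / 18.439 ≈ 7.276.

|G(j3)| ≈ 7.276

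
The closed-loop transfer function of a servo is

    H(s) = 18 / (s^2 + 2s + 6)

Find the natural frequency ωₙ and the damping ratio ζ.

Compare the denominator to the standard form s^2 + 2ζωₙs + ωₙ².
ωₙ² = 6, so ωₙ = √6 ≈ 2.449 rad/s.
2ζωₙ = 2, so ζ = 2/(2·√6) ≈ 0.4082.

ωₙ ≈ 2.449 rad/s, ζ ≈ 0.4082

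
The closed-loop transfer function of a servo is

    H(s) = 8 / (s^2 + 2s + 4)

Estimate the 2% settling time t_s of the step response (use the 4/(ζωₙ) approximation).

Comparing s^2 + 2s + 4 to s^2 + 2ζωₙs + ωₙ²: ωₙ = 2 rad/s and ζ = 2/(2·2) = 0.5.
ζωₙ = 2/2 = 1, so t_s ≈ 4/(ζωₙ) = 4/1 = 4 s.

t_s ≈ 4 s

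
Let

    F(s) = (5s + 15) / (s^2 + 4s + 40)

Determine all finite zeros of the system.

Set the numerator to zero: 5s + 15 = 0, i.e. 5·(s + 3) = 0.
So s = -3.

s = -3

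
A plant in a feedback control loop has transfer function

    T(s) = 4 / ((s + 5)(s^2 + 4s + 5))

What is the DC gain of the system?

Set s = 0: T(0) = (4) / (25) = 4/25.

T(0) = 4/25 ≈ 0.1600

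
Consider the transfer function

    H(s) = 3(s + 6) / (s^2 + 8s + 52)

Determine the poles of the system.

The poles are the roots of the denominator s^2 + 8s + 52 = 0.
Using the quadratic formula: s = (-8 ± √(-144))/2 = -4 ± 6j.

s = -4 ± 6j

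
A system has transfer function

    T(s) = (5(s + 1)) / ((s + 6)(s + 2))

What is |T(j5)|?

Substitute s = j5: numerator = 5 + j25, denominator = -13 + j40.
|T(j5)| = |5 + j25| / |-13 + j40| = 25.495 / 42.059 ≈ 0.6062.

|T(j5)| ≈ 0.6062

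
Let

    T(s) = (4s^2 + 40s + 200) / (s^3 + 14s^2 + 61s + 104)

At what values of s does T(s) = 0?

Set the numerator to zero: 4s^2 + 40s + 200 = 0, i.e. 4·(s^2 + 10s + 50) = 0.
Factoring: (s^2 + 10s + 50) = 0.

s = -5 ± 5j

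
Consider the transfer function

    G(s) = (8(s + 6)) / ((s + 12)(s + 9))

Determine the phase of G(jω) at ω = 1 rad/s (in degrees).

At s = j1: numerator = 48 + j8, denominator = 107 + j21.
∠G = ∠num − ∠den = 9.4623° − (11.104°) = -1.642°.

∠G(j1) ≈ -1.642°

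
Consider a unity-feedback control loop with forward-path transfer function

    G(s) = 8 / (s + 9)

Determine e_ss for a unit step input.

G(s) has no poles at the origin.
This is a Type 0 system. Kp = lim_{s→0} G(s) = 8/9.
e_ss = 1/(1 + Kp) = 1/(1 + 8/9) = 9/17 ≈ 0.5294.

e_ss = 0.5294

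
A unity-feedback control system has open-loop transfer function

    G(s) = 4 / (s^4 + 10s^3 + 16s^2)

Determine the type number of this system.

Type 2

Factor s from the denominator: s^4 + 10s^3 + 16s^2 = s^2·(s^2 + 10s + 16).
There are 2 poles at the origin, so the system is Type 2.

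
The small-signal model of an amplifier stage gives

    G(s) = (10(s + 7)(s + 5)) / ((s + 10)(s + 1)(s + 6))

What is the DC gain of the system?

At s = 0 each factor (s + a) contributes a and each (s^2 + bs + c) contributes c.
G(0) = 10·(7) · (5) / ((10) · (1) · (6)) = 350/60 = 35/6.

G(0) = 35/6 ≈ 5.833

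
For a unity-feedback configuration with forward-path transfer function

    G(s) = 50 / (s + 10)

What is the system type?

The denominator has no factor of s at the origin — no free integrator — so this is a Type 0 system.

Type 0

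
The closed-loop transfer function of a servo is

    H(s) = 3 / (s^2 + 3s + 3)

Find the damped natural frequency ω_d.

Comparing s^2 + 3s + 3 to s^2 + 2ζωₙs + ωₙ²: ωₙ = √3 ≈ 1.732 rad/s and ζ = 3/(2·√3) ≈ 0.8660.
ζωₙ = 3/2 = 1.5, so ω_d = ωₙ√(1−ζ²) = √(ωₙ² − (ζωₙ)²) = √(3 − 1.5²) = √0.75 ≈ 0.8660 rad/s.

ω_d ≈ 0.8660 rad/s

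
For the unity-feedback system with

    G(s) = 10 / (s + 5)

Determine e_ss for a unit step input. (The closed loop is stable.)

e_ss = 0.3333

G(s) has no poles at the origin.
This is a Type 0 system. Kp = lim_{s→0} G(s) = 10/5 = 2.
e_ss = 1/(1 + Kp) = 1/(1 + 2) = 1/3 ≈ 0.3333.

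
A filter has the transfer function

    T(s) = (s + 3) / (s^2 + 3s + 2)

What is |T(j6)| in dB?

Substitute s = j6: numerator = 3 + j6, denominator = -34 + j18.
|T(j6)| = |3 + j6| / |-34 + j18| = 6.7082 / 38.471 ≈ 0.1744.
In decibels: 20·log₁₀(0.1744) ≈ -15.2 dB.

|T(j6)|_dB ≈ -15.2 dB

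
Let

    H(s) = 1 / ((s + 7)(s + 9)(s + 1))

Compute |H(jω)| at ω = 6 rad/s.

Substitute s = j6: numerator = 1, denominator = -549 + j258.
|H(j6)| = |1| / |-549 + j258| = 1 / 606.60 ≈ 0.001649.

|H(j6)| ≈ 0.001649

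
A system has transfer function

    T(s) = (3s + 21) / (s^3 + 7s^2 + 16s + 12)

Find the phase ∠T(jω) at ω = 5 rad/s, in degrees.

∠T(j5) ≈ -159.9°

At s = j5: numerator = 21 + j15, denominator = -163 - j45.
∠T = ∠num − ∠den = 35.538° − (-164.57°) = 200.1°, which wraps to -159.9°.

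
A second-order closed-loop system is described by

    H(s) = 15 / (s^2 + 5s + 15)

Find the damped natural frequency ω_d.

ω_d ≈ 2.958 rad/s

Comparing s^2 + 5s + 15 to s^2 + 2ζωₙs + ωₙ²: ωₙ = √15 ≈ 3.873 rad/s and ζ = 5/(2·√15) ≈ 0.6455.
ζωₙ = 5/2 = 2.5, so ω_d = ωₙ√(1−ζ²) = √(ωₙ² − (ζωₙ)²) = √(15 − 2.5²) = √8.75 ≈ 2.958 rad/s.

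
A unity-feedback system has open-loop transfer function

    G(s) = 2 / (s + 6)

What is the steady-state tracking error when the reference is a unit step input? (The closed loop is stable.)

e_ss = 0.7500

G(s) has no poles at the origin.
This is a Type 0 system. Kp = lim_{s→0} G(s) = 2/6 = 1/3.
e_ss = 1/(1 + Kp) = 1/(1 + 1/3) = 3/4 ≈ 0.7500.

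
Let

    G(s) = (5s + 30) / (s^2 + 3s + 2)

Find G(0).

Set s = 0: G(0) = (30) / (2) = 15.

G(0) = 15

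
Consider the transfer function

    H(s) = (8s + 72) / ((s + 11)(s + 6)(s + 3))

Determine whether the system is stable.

stable

The poles can be read from the denominator factors: s = -11, -6, -3.
Since all poles lie strictly in the left half-plane, the system is stable.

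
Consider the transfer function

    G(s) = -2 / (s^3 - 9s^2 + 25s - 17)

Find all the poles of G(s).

The poles are the roots of the denominator s^3 - 9s^2 + 25s - 17 = 0.
Trying s = 1: the polynomial evaluates to 0, so (s - 1) is a factor.
Dividing out leaves s^2 - 8s + 17 = 0.
The quadratic formula then gives s = 4 ± 1j.

s = 4 ± j, 1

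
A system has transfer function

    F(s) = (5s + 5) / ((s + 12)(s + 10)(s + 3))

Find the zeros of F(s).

Set the numerator to zero: 5s + 5 = 0, i.e. 5·(s + 1) = 0.
So s = -1.

s = -1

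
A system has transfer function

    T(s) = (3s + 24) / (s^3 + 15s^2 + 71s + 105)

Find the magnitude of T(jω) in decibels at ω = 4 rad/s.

Substitute s = j4: numerator = 24 + j12, denominator = -135 + j220.
|T(j4)| = |24 + j12| / |-135 + j220| = 26.833 / 258.12 ≈ 0.1040.
In decibels: 20·log₁₀(0.1040) ≈ -19.7 dB.

|T(j4)|_dB ≈ -19.7 dB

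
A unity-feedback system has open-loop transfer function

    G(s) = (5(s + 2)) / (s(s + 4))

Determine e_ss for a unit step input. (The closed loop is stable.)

G(s) has one pole at the origin.
This is a Type 1 system; for a step input the steady-state error is zero.

e_ss = 0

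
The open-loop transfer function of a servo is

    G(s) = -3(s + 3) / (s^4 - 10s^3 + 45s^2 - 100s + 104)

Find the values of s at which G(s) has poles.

The poles are the roots of the denominator s^4 - 10s^3 + 45s^2 - 100s + 104 = 0.
No real roots exist; factor into two real quadratics: (s^2 - 6s + 13)(s^2 - 4s + 8) = 0.
Each quadratic gives a conjugate pair via the quadratic formula.

s = 3 + 2j, 3 - 2j, 2 + 2j, 2 - 2j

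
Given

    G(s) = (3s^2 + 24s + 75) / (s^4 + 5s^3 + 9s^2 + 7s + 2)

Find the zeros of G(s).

s = -4 + 3j, -4 - 3j

Set the numerator to zero: 3s^2 + 24s + 75 = 0, i.e. 3·(s^2 + 8s + 25) = 0.
Factoring: (s^2 + 8s + 25) = 0.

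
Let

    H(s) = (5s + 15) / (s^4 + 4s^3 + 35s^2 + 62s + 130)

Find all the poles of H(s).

The poles are the roots of the denominator s^4 + 4s^3 + 35s^2 + 62s + 130 = 0.
No real roots exist; factor into two real quadratics: (s^2 + 2s + 5)(s^2 + 2s + 26) = 0.
Each quadratic gives a conjugate pair via the quadratic formula.

s = -1 + 2j, -1 - 2j, -1 + 5j, -1 - 5j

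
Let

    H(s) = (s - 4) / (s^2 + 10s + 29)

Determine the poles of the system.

The poles are the roots of the denominator s^2 + 10s + 29 = 0.
Using the quadratic formula: s = (-10 ± √(-16))/2 = -5 ± 2j.

s = -5 ± 2j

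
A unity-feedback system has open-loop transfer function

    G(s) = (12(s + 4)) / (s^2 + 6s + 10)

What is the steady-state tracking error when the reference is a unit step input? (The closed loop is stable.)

G(s) has no poles at the origin.
This is a Type 0 system. Kp = lim_{s→0} G(s) = 48/10 = 24/5.
e_ss = 1/(1 + Kp) = 1/(1 + 24/5) = 5/29 ≈ 0.1724.

e_ss = 0.1724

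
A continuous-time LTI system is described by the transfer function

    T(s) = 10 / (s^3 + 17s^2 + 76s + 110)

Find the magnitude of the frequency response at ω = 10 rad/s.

Substitute s = j10: numerator = 10, denominator = -1590 - j240.
|T(j10)| = |10| / |-1590 - j240| = 10 / 1608.0 ≈ 0.006219.

|T(j10)| ≈ 0.006219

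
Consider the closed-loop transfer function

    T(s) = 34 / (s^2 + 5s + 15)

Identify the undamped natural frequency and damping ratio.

Compare the denominator to the standard form s^2 + 2ζωₙs + ωₙ².
ωₙ² = 15, so ωₙ = √15 ≈ 3.873 rad/s.
2ζωₙ = 5, so ζ = 5/(2·√15) ≈ 0.6455.
With ζ = 0.6455 the response is underdamped.

ωₙ ≈ 3.873 rad/s, ζ ≈ 0.6455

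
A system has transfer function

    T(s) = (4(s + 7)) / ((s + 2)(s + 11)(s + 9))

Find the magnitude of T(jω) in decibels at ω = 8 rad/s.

|T(j8)|_dB ≈ -30.0 dB

Substitute s = j8: numerator = 28 + j32, denominator = -1210 + j600.
|T(j8)| = |28 + j32| / |-1210 + j600| = 42.521 / 1350.6 ≈ 0.03148.
In decibels: 20·log₁₀(0.03148) ≈ -30.0 dB.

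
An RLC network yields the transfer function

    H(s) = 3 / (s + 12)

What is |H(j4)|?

|H(j4)| ≈ 0.2372

Substitute s = j4: numerator = 3, denominator = 12 + j4.
|H(j4)| = |3| / |12 + j4| = 3 / 12.649 ≈ 0.2372.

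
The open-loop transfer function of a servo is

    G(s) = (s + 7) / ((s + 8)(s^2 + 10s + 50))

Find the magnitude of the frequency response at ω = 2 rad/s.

|G(j2)| ≈ 0.01760

Substitute s = j2: numerator = 7 + j2, denominator = 328 + j252.
|G(j2)| = |7 + j2| / |328 + j252| = 7.2801 / 413.63 ≈ 0.01760.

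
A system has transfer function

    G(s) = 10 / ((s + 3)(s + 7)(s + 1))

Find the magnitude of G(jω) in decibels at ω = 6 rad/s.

|G(j6)|_dB ≈ -31.5 dB

Substitute s = j6: numerator = 10, denominator = -375 - j30.
|G(j6)| = |10| / |-375 - j30| = 10 / 376.20 ≈ 0.02658.
In decibels: 20·log₁₀(0.02658) ≈ -31.5 dB.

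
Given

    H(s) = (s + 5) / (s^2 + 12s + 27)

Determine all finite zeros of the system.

s = -5

Set the numerator to zero: s + 5 = 0.
So s = -5.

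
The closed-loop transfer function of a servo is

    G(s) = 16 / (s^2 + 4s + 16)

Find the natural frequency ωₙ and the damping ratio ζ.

Compare the denominator to the standard form s^2 + 2ζωₙs + ωₙ².
ωₙ² = 16, so ωₙ = 4 rad/s.
2ζωₙ = 4, so ζ = 4/(2·4) = 0.5.

ωₙ = 4 rad/s, ζ = 0.5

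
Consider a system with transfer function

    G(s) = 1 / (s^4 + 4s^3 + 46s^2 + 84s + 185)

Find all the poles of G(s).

The poles are the roots of the denominator s^4 + 4s^3 + 46s^2 + 84s + 185 = 0.
No real roots exist; factor into two real quadratics: (s^2 + 2s + 5)(s^2 + 2s + 37) = 0.
Each quadratic gives a conjugate pair via the quadratic formula.

s = -1 ± 2j, -1 ± 6j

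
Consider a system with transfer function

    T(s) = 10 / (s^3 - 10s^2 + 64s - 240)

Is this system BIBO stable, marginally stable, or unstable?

unstable

The denominator s^3 - 10s^2 + 64s - 240 factors as (s^2 - 4s + 40)(s - 6), giving poles at s = 2 + 6j, 2 - 6j, 6.
Since the pole(s) at s = 2 + 6j, 2 - 6j, 6 lie in the right half-plane, the system is unstable.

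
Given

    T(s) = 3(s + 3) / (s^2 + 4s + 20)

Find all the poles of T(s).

The poles are the roots of the denominator s^2 + 4s + 20 = 0.
Using the quadratic formula: s = (-4 ± √(-64))/2 = -2 ± 4j.

s = -2 + 4j, -2 - 4j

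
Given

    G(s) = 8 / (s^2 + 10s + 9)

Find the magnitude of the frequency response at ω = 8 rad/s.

|G(j8)| ≈ 0.08240

Substitute s = j8: numerator = 8, denominator = -55 + j80.
|G(j8)| = |8| / |-55 + j80| = 8 / 97.082 ≈ 0.08240.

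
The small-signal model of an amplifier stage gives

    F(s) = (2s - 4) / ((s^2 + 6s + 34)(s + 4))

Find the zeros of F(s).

Set the numerator to zero: 2s - 4 = 0, i.e. 2·(s - 2) = 0.
So s = 2.

s = 2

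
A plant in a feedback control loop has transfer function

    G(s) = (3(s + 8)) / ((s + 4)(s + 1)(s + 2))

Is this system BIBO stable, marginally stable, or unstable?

stable

The poles can be read from the denominator factors: s = -4, -1, -2.
Since all poles lie strictly in the left half-plane, the system is stable.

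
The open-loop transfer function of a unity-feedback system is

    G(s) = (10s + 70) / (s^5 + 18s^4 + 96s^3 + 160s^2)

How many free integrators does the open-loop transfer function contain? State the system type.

Factor s from the denominator: s^5 + 18s^4 + 96s^3 + 160s^2 = s^2·(s^3 + 18s^2 + 96s + 160).
There are 2 poles at the origin, so the system is Type 2.

Type 2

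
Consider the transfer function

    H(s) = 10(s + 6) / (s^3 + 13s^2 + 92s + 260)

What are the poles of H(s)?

s = -4 ± 6j, -5

The poles are the roots of the denominator s^3 + 13s^2 + 92s + 260 = 0.
Trying s = -5: the polynomial evaluates to 0, so (s + 5) is a factor.
Dividing out leaves s^2 + 8s + 52 = 0.
The quadratic formula then gives s = -4 ± 6j.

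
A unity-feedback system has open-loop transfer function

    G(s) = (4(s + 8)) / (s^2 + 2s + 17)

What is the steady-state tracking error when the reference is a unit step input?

G(s) has no poles at the origin.
This is a Type 0 system. Kp = lim_{s→0} G(s) = 32/17.
e_ss = 1/(1 + Kp) = 1/(1 + 32/17) = 17/49 ≈ 0.3469.

e_ss = 0.3469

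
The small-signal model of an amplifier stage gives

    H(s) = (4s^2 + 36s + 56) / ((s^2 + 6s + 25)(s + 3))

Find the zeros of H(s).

s = -2, -7

Set the numerator to zero: 4s^2 + 36s + 56 = 0, i.e. 4·(s^2 + 9s + 14) = 0.
Factoring: (s + 2)(s + 7) = 0.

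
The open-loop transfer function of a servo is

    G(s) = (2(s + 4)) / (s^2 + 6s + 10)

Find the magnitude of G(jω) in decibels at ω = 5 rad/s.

Substitute s = j5: numerator = 8 + j10, denominator = -15 + j30.
|G(j5)| = |8 + j10| / |-15 + j30| = 12.806 / 33.541 ≈ 0.3818.
In decibels: 20·log₁₀(0.3818) ≈ -8.36 dB.

|G(j5)|_dB ≈ -8.36 dB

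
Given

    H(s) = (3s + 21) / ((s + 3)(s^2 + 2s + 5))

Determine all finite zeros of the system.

Set the numerator to zero: 3s + 21 = 0, i.e. 3·(s + 7) = 0.
So s = -7.

s = -7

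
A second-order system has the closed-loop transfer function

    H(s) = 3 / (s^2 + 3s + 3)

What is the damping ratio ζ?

Compare the denominator to the standard form s^2 + 2ζωₙs + ωₙ².
ωₙ² = 3, so ωₙ = √3 ≈ 1.732 rad/s.
2ζωₙ = 3, so ζ = 3/(2·√3) ≈ 0.8660.

ζ ≈ 0.8660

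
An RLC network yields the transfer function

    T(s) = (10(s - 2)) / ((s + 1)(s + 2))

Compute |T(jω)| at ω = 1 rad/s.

|T(j1)| ≈ 7.071

Substitute s = j1: numerator = -20 + j10, denominator = 1 + j3.
|T(j1)| = |-20 + j10| / |1 + j3| = 22.361 / 3.1623 ≈ 7.071.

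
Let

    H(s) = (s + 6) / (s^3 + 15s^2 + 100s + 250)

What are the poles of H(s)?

The poles are the roots of the denominator s^3 + 15s^2 + 100s + 250 = 0.
Trying s = -5: the polynomial evaluates to 0, so (s + 5) is a factor.
Dividing out leaves s^2 + 10s + 50 = 0.
The quadratic formula then gives s = -5 ± 5j.

s = -5 + 5j, -5 - 5j, -5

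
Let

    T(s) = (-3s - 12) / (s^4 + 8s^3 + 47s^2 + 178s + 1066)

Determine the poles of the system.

s = 1 ± 5j, -5 ± 4j

The poles are the roots of the denominator s^4 + 8s^3 + 47s^2 + 178s + 1066 = 0.
No real roots exist; factor into two real quadratics: (s^2 - 2s + 26)(s^2 + 10s + 41) = 0.
Each quadratic gives a conjugate pair via the quadratic formula.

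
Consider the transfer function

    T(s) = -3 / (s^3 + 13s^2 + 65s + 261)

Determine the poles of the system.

The poles are the roots of the denominator s^3 + 13s^2 + 65s + 261 = 0.
Trying s = -9: the polynomial evaluates to 0, so (s + 9) is a factor.
Dividing out leaves s^2 + 4s + 29 = 0.
The quadratic formula then gives s = -2 ± 5j.

s = -2 ± 5j, -9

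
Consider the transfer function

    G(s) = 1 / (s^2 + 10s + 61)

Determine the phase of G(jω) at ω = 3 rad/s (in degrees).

∠G(j3) ≈ -29.98°

At s = j3: numerator = 1, denominator = 52 + j30.
∠G = ∠num − ∠den = 0° − (29.982°) = -29.98°.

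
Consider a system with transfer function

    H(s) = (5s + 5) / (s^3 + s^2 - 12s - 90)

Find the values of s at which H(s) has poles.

s = -3 ± 3j, 5

The poles are the roots of the denominator s^3 + s^2 - 12s - 90 = 0.
Trying s = 5: the polynomial evaluates to 0, so (s - 5) is a factor.
Dividing out leaves s^2 + 6s + 18 = 0.
The quadratic formula then gives s = -3 ± 3j.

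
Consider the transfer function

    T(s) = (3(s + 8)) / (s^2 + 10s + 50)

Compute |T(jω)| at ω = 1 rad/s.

Substitute s = j1: numerator = 24 + j3, denominator = 49 + j10.
|T(j1)| = |24 + j3| / |49 + j10| = 24.187 / 50.010 ≈ 0.4836.

|T(j1)| ≈ 0.4836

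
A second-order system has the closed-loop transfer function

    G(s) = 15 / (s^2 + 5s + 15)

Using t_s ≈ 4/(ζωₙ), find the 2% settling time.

t_s ≈ 1.600 s

Comparing s^2 + 5s + 15 to s^2 + 2ζωₙs + ωₙ²: ωₙ = √15 ≈ 3.873 rad/s and ζ = 5/(2·√15) ≈ 0.6455.
ζωₙ = 5/2 = 2.5, so t_s ≈ 4/(ζωₙ) = 4/2.5 = 1.600 s.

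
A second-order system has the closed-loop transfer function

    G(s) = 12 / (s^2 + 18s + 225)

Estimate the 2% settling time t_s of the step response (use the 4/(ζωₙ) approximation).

t_s ≈ 0.4444 s

Comparing s^2 + 18s + 225 to s^2 + 2ζωₙs + ωₙ²: ωₙ = 15 rad/s and ζ = 18/(2·15) = 0.6.
ζωₙ = 18/2 = 9, so t_s ≈ 4/(ζωₙ) = 4/9 ≈ 0.4444 s.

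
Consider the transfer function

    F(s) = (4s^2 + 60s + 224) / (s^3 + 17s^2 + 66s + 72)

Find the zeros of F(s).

s = -8, -7

Set the numerator to zero: 4s^2 + 60s + 224 = 0, i.e. 4·(s^2 + 15s + 56) = 0.
Factoring: (s + 8)(s + 7) = 0.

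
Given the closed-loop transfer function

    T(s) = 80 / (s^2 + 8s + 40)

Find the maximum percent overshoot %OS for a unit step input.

%OS ≈ 7.69%

Comparing s^2 + 8s + 40 to s^2 + 2ζωₙs + ωₙ²: ωₙ = √40 ≈ 6.325 rad/s and ζ = 8/(2·√40) ≈ 0.6325.
%OS = 100·exp(−πζ/√(1−ζ²)) = 100·exp(−π·0.6325/√(1−0.6325²)) ≈ 7.69%.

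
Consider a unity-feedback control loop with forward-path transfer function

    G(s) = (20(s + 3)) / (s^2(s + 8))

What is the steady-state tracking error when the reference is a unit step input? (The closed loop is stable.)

G(s) has 2 poles at the origin.
This is a Type 2 system; for a step input the steady-state error is zero.

e_ss = 0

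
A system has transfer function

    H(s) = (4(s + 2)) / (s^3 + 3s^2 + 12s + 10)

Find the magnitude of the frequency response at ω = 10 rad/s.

|H(j10)| ≈ 0.04403

Substitute s = j10: numerator = 8 + j40, denominator = -290 - j880.
|H(j10)| = |8 + j40| / |-290 - j880| = 40.792 / 926.55 ≈ 0.04403.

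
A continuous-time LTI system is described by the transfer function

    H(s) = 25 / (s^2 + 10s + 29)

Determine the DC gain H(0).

H(0) = 25/29 ≈ 0.8621

Set s = 0: H(0) = (25) / (29) = 25/29.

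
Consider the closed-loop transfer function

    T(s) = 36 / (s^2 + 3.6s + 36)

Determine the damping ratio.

Compare the denominator to the standard form s^2 + 2ζωₙs + ωₙ².
ωₙ² = 36, so ωₙ = 6 rad/s.
2ζωₙ = 3.6, so ζ = 3.6/(2·6) = 0.3.

ζ = 0.3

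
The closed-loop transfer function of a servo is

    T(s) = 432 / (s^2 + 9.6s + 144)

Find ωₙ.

ωₙ = 12 rad/s

Compare the denominator to the standard form s^2 + 2ζωₙs + ωₙ².
ωₙ² = 144, so ωₙ = 12 rad/s.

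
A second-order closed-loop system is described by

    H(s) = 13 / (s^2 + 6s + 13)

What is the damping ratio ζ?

ζ ≈ 0.8321

Compare the denominator to the standard form s^2 + 2ζωₙs + ωₙ².
ωₙ² = 13, so ωₙ = √13 ≈ 3.606 rad/s.
2ζωₙ = 6, so ζ = 6/(2·√13) ≈ 0.8321.
With ζ = 0.8321 the response is underdamped.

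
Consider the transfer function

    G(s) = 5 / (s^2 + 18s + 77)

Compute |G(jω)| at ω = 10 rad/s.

|G(j10)| ≈ 0.02755

Substitute s = j10: numerator = 5, denominator = -23 + j180.
|G(j10)| = |5| / |-23 + j180| = 5 / 181.46 ≈ 0.02755.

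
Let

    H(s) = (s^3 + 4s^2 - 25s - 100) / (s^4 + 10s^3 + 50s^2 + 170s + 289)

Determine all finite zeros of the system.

Set the numerator to zero: s^3 + 4s^2 - 25s - 100 = 0.
Factoring: (s + 4)(s + 5)(s - 5) = 0.

s = -4, -5, 5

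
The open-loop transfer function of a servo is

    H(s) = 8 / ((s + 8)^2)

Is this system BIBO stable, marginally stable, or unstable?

The poles can be read from the denominator factors: s = -8, -8.
Since all poles lie strictly in the left half-plane, the system is stable.

stable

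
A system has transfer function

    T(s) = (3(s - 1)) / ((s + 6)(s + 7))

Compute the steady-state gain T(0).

T(0) = -1/14 ≈ -0.07143

At s = 0 each factor (s + a) contributes a and each (s^2 + bs + c) contributes c.
T(0) = 3·(-1) / ((6) · (7)) = -3/42 = -1/14.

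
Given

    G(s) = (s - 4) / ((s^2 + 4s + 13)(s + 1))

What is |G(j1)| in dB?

Substitute s = j1: numerator = -4 + j1, denominator = 8 + j16.
|G(j1)| = |-4 + j1| / |8 + j16| = 4.1231 / 17.889 ≈ 0.2305.
In decibels: 20·log₁₀(0.2305) ≈ -12.7 dB.

|G(j1)|_dB ≈ -12.7 dB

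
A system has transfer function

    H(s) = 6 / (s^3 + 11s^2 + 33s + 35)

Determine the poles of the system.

s = -2 + j, -2 - j, -7

The poles are the roots of the denominator s^3 + 11s^2 + 33s + 35 = 0.
Trying s = -7: the polynomial evaluates to 0, so (s + 7) is a factor.
Dividing out leaves s^2 + 4s + 5 = 0.
The quadratic formula then gives s = -2 ± 1j.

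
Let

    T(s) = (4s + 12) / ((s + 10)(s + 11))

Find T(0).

Set s = 0: T(0) = (12) / (110) = 6/55.

T(0) = 6/55 ≈ 0.1091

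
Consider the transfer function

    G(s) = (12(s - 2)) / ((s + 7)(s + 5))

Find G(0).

G(0) = -24/35 ≈ -0.6857

At s = 0 each factor (s + a) contributes a and each (s^2 + bs + c) contributes c.
G(0) = 12·(-2) / ((7) · (5)) = -24/35 = -24/35.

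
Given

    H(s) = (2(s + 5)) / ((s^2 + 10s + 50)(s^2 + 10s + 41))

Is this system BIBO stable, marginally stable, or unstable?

The poles can be read from the denominator factors: s = -5 + 5j, -5 - 5j, -5 + 4j, -5 - 4j.
Since all poles lie strictly in the left half-plane, the system is stable.

stable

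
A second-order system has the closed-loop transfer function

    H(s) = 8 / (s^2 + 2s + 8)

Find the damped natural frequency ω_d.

Comparing s^2 + 2s + 8 to s^2 + 2ζωₙs + ωₙ²: ωₙ = √8 ≈ 2.828 rad/s and ζ = 2/(2·√8) ≈ 0.3536.
ζωₙ = 2/2 = 1, so ω_d = ωₙ√(1−ζ²) = √(ωₙ² − (ζωₙ)²) = √(8 − 1²) = √7 ≈ 2.646 rad/s.

ω_d ≈ 2.646 rad/s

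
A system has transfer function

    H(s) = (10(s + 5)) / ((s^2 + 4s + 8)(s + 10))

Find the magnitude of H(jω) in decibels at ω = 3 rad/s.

|H(j3)|_dB ≈ -6.67 dB

Substitute s = j3: numerator = 50 + j30, denominator = -46 + j117.
|H(j3)| = |50 + j30| / |-46 + j117| = 58.310 / 125.72 ≈ 0.4638.
In decibels: 20·log₁₀(0.4638) ≈ -6.67 dB.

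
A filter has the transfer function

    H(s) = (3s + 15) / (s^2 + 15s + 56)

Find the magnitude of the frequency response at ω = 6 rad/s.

Substitute s = j6: numerator = 15 + j18, denominator = 20 + j90.
|H(j6)| = |15 + j18| / |20 + j90| = 23.431 / 92.195 ≈ 0.2541.

|H(j6)| ≈ 0.2541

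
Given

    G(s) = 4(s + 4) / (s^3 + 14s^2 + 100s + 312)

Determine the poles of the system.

The poles are the roots of the denominator s^3 + 14s^2 + 100s + 312 = 0.
Trying s = -6: the polynomial evaluates to 0, so (s + 6) is a factor.
Dividing out leaves s^2 + 8s + 52 = 0.
The quadratic formula then gives s = -4 ± 6j.

s = -4 ± 6j, -6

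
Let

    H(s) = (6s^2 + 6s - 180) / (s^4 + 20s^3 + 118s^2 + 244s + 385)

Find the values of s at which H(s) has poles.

s = -11, -1 ± 2j, -7

The poles are the roots of the denominator s^4 + 20s^3 + 118s^2 + 244s + 385 = 0.
Trying s = -11: the polynomial evaluates to 0, so (s + 11) is a factor.
Dividing out leaves s^3 + 9s^2 + 19s + 35 = 0.
This factors further as (s^2 + 2s + 5)(s + 7) = 0.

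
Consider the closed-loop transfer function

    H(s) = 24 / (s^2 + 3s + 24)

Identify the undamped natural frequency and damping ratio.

Compare the denominator to the standard form s^2 + 2ζωₙs + ωₙ².
ωₙ² = 24, so ωₙ = √24 ≈ 4.899 rad/s.
2ζωₙ = 3, so ζ = 3/(2·√24) ≈ 0.3062.
With ζ = 0.3062 the response is underdamped.

ωₙ ≈ 4.899 rad/s, ζ ≈ 0.3062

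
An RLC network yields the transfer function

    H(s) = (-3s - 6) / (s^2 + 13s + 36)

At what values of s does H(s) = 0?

s = -2

Set the numerator to zero: -3s - 6 = 0, i.e. -3·(s + 2) = 0.
So s = -2.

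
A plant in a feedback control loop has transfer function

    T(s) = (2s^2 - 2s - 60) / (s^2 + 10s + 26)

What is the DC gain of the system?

T(0) = -30/13 ≈ -2.308

Set s = 0: T(0) = (-60) / (26) = -30/13.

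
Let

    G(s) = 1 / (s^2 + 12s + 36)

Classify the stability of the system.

The denominator s^2 + 12s + 36 factors as (s + 6)^2, giving poles at s = -6, -6.
Since all poles lie strictly in the left half-plane, the system is stable.

stable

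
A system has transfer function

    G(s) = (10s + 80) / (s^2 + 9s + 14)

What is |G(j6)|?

|G(j6)| ≈ 1.715

Substitute s = j6: numerator = 80 + j60, denominator = -22 + j54.
|G(j6)| = |80 + j60| / |-22 + j54| = 100 / 58.310 ≈ 1.715.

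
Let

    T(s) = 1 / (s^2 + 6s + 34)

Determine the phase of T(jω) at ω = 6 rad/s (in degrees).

At s = j6: numerator = 1, denominator = -2 + j36.
∠T = ∠num − ∠den = 0° − (93.180°) = -93.18°.

∠T(j6) ≈ -93.18°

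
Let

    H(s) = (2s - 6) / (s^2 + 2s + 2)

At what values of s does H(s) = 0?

Set the numerator to zero: 2s - 6 = 0, i.e. 2·(s - 3) = 0.
So s = 3.

s = 3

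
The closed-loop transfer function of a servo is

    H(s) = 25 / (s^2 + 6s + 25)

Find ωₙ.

Compare the denominator to the standard form s^2 + 2ζωₙs + ωₙ².
ωₙ² = 25, so ωₙ = 5 rad/s.

ωₙ = 5 rad/s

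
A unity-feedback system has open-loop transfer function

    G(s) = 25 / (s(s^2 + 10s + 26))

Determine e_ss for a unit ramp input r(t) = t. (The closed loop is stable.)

e_ss = 1.040

G(s) has one pole at the origin.
This is a Type 1 system. Kv = lim_{s→0} s·G(s) = 25/26.
e_ss = 1/Kv = 1/(25/26) = 26/25 ≈ 1.040.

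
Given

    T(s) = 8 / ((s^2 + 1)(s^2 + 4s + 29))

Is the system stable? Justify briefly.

marginally stable

The poles can be read from the denominator factors: s = ±j, -2 ± 5j.
Since the simple pole(s) at s = ±j lie on the jω-axis with none in the right half-plane, the system is marginally stable.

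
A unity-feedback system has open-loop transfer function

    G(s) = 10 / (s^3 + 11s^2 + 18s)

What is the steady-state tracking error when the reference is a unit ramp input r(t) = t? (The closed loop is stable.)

e_ss = 1.800

G(s) has one pole at the origin.
This is a Type 1 system. Kv = lim_{s→0} s·G(s) = 10/18 = 5/9.
e_ss = 1/Kv = 1/(5/9) = 9/5 ≈ 1.800.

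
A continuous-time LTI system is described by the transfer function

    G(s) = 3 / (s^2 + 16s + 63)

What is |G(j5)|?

Substitute s = j5: numerator = 3, denominator = 38 + j80.
|G(j5)| = |3| / |38 + j80| = 3 / 88.566 ≈ 0.03387.

|G(j5)| ≈ 0.03387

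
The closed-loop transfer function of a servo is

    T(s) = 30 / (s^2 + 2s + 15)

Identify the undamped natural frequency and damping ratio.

ωₙ ≈ 3.873 rad/s, ζ ≈ 0.2582

Compare the denominator to the standard form s^2 + 2ζωₙs + ωₙ².
ωₙ² = 15, so ωₙ = √15 ≈ 3.873 rad/s.
2ζωₙ = 2, so ζ = 2/(2·√15) ≈ 0.2582.
With ζ = 0.2582 the response is underdamped.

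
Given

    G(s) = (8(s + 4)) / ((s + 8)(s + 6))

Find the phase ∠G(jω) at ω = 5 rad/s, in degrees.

∠G(j5) ≈ -20.47°

At s = j5: numerator = 32 + j40, denominator = 23 + j70.
∠G = ∠num − ∠den = 51.340° − (71.811°) = -20.47°.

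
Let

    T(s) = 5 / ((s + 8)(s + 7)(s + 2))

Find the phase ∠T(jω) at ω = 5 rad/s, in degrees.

∠T(j5) ≈ -135.7°

At s = j5: numerator = 5, denominator = -313 + j305.
∠T = ∠num − ∠den = 0° − (135.74°) = -135.7°.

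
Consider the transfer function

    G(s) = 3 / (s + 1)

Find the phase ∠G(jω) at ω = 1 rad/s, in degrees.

∠G(j1) ≈ -45°

At s = j1: numerator = 3, denominator = 1 + j1.
∠G = ∠num − ∠den = 0° − (45°) = -45°.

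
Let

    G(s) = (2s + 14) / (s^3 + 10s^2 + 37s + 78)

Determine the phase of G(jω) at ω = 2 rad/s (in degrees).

∠G(j2) ≈ -44.12°

At s = j2: numerator = 14 + j4, denominator = 38 + j66.
∠G = ∠num − ∠den = 15.945° − (60.068°) = -44.12°.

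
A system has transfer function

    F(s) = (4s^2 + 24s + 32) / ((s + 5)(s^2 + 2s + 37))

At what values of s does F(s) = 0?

Set the numerator to zero: 4s^2 + 24s + 32 = 0, i.e. 4·(s^2 + 6s + 8) = 0.
Factoring: (s + 4)(s + 2) = 0.

s = -4, -2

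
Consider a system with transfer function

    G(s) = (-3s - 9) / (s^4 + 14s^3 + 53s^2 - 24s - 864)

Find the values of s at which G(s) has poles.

s = -4 + 4j, -4 - 4j, 3, -9

The poles are the roots of the denominator s^4 + 14s^3 + 53s^2 - 24s - 864 = 0.
Trying s = 3: the polynomial evaluates to 0, so (s - 3) is a factor.
Dividing out leaves s^3 + 17s^2 + 104s + 288 = 0.
This factors further as (s^2 + 8s + 32)(s + 9) = 0.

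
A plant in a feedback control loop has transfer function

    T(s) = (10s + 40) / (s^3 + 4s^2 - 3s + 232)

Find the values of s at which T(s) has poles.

s = 2 ± 5j, -8

The poles are the roots of the denominator s^3 + 4s^2 - 3s + 232 = 0.
Trying s = -8: the polynomial evaluates to 0, so (s + 8) is a factor.
Dividing out leaves s^2 - 4s + 29 = 0.
The quadratic formula then gives s = 2 ± 5j.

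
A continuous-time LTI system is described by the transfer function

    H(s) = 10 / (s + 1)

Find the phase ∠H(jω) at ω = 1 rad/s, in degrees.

At s = j1: numerator = 10, denominator = 1 + j1.
∠H = ∠num − ∠den = 0° − (45°) = -45°.

∠H(j1) ≈ -45°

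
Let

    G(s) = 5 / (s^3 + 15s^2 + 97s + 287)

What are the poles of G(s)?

s = -4 + 5j, -4 - 5j, -7

The poles are the roots of the denominator s^3 + 15s^2 + 97s + 287 = 0.
Trying s = -7: the polynomial evaluates to 0, so (s + 7) is a factor.
Dividing out leaves s^2 + 8s + 41 = 0.
The quadratic formula then gives s = -4 ± 5j.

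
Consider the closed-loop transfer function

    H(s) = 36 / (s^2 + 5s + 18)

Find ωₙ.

Compare the denominator to the standard form s^2 + 2ζωₙs + ωₙ².
ωₙ² = 18, so ωₙ = √18 ≈ 4.243 rad/s.

ωₙ ≈ 4.243 rad/s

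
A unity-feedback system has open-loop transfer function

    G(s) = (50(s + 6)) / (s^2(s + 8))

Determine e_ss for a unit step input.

G(s) has 2 poles at the origin.
This is a Type 2 system; for a step input the steady-state error is zero.

e_ss = 0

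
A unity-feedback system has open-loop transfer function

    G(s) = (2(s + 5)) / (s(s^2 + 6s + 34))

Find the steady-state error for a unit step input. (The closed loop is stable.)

G(s) has one pole at the origin.
This is a Type 1 system; for a step input the steady-state error is zero.

e_ss = 0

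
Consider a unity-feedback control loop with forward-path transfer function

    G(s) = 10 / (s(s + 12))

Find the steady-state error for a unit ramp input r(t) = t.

e_ss = 1.200

G(s) has one pole at the origin.
This is a Type 1 system. Kv = lim_{s→0} s·G(s) = 10/12 = 5/6.
e_ss = 1/Kv = 1/(5/6) = 6/5 ≈ 1.200.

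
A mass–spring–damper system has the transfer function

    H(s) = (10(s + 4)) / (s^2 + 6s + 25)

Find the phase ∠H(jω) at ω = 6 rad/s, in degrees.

At s = j6: numerator = 40 + j60, denominator = -11 + j36.
∠H = ∠num − ∠den = 56.310° − (106.99°) = -50.68°.

∠H(j6) ≈ -50.68°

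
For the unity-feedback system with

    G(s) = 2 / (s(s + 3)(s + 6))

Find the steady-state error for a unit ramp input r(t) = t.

G(s) has one pole at the origin.
This is a Type 1 system. Kv = lim_{s→0} s·G(s) = 2/18 = 1/9.
e_ss = 1/Kv = 1/(1/9) = 9.

e_ss = 9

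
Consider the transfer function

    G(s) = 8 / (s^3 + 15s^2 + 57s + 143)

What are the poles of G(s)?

The poles are the roots of the denominator s^3 + 15s^2 + 57s + 143 = 0.
Trying s = -11: the polynomial evaluates to 0, so (s + 11) is a factor.
Dividing out leaves s^2 + 4s + 13 = 0.
The quadratic formula then gives s = -2 ± 3j.

s = -11, -2 ± 3j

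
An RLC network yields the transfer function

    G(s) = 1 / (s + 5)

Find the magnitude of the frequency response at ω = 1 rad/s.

|G(j1)| ≈ 0.1961

Substitute s = j1: numerator = 1, denominator = 5 + j1.
|G(j1)| = |1| / |5 + j1| = 1 / 5.0990 ≈ 0.1961.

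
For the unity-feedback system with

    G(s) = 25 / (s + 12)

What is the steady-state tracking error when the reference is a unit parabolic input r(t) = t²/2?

e_ss = ∞

G(s) has no poles at the origin.
This is a Type 0 system; Ka = lim_{s→0} s^2·G(s) = 0, so the steady-state error for a parabola input is infinite.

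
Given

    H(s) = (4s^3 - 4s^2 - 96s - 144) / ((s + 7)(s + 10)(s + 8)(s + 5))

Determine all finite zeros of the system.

Set the numerator to zero: 4s^3 - 4s^2 - 96s - 144 = 0, i.e. 4·(s^3 - s^2 - 24s - 36) = 0.
Factoring: (s + 2)(s - 6)(s + 3) = 0.

s = -2, 6, -3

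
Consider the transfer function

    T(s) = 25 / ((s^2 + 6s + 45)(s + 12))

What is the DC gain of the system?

T(0) = 5/108 ≈ 0.04630

Set s = 0: T(0) = (25) / (540) = 5/108.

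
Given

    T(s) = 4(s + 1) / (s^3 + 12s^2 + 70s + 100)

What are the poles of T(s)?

s = -5 ± 5j, -2

The poles are the roots of the denominator s^3 + 12s^2 + 70s + 100 = 0.
Trying s = -2: the polynomial evaluates to 0, so (s + 2) is a factor.
Dividing out leaves s^2 + 10s + 50 = 0.
The quadratic formula then gives s = -5 ± 5j.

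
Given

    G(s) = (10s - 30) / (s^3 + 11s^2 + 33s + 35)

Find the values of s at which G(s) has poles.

The poles are the roots of the denominator s^3 + 11s^2 + 33s + 35 = 0.
Trying s = -7: the polynomial evaluates to 0, so (s + 7) is a factor.
Dividing out leaves s^2 + 4s + 5 = 0.
The quadratic formula then gives s = -2 ± 1j.

s = -2 + j, -2 - j, -7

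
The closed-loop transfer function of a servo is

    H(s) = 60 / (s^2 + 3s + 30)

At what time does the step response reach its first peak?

t_p ≈ 0.5964 s

Comparing s^2 + 3s + 30 to s^2 + 2ζωₙs + ωₙ²: ωₙ = √30 ≈ 5.477 rad/s and ζ = 3/(2·√30) ≈ 0.2739.
ζωₙ = 3/2 = 1.5, so ω_d = ωₙ√(1−ζ²) = √(ωₙ² − (ζωₙ)²) = √(30 − 1.5²) = √27.75 ≈ 5.268 rad/s.
t_p = π/ω_d = π/5.268 ≈ 0.5964 s.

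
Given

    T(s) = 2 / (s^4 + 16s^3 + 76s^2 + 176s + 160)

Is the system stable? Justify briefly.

The denominator s^4 + 16s^3 + 76s^2 + 176s + 160 factors as (s^2 + 4s + 8)(s + 10)(s + 2), giving poles at s = -2 ± 2j, -10, -2.
Since all poles lie strictly in the left half-plane, the system is stable.

stable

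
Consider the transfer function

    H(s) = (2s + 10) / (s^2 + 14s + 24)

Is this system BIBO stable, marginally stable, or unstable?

stable

The denominator s^2 + 14s + 24 factors as (s + 12)(s + 2), giving poles at s = -12, -2.
Since all poles lie strictly in the left half-plane, the system is stable.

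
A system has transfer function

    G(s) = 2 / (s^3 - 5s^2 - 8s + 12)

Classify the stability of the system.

The denominator s^3 - 5s^2 - 8s + 12 factors as (s - 1)(s - 6)(s + 2), giving poles at s = 1, 6, -2.
Since the pole(s) at s = 1, 6 lie in the right half-plane, the system is unstable.

unstable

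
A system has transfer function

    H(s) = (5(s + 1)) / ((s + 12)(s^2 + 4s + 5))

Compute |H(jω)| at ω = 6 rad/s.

|H(j6)| ≈ 0.05782

Substitute s = j6: numerator = 5 + j30, denominator = -516 + j102.
|H(j6)| = |5 + j30| / |-516 + j102| = 30.414 / 525.98 ≈ 0.05782.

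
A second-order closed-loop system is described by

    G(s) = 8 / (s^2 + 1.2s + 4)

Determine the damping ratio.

ζ = 0.3

Compare the denominator to the standard form s^2 + 2ζωₙs + ωₙ².
ωₙ² = 4, so ωₙ = 2 rad/s.
2ζωₙ = 1.2, so ζ = 1.2/(2·2) = 0.3.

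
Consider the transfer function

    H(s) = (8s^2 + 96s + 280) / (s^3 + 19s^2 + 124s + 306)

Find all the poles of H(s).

s = -5 ± 3j, -9

The poles are the roots of the denominator s^3 + 19s^2 + 124s + 306 = 0.
Trying s = -9: the polynomial evaluates to 0, so (s + 9) is a factor.
Dividing out leaves s^2 + 10s + 34 = 0.
The quadratic formula then gives s = -5 ± 3j.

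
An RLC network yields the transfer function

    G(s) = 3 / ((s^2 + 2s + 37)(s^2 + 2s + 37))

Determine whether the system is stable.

stable

The poles can be read from the denominator factors: s = -1 + 6j, -1 - 6j, -1 + 6j, -1 - 6j.
Since all poles lie strictly in the left half-plane, the system is stable.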